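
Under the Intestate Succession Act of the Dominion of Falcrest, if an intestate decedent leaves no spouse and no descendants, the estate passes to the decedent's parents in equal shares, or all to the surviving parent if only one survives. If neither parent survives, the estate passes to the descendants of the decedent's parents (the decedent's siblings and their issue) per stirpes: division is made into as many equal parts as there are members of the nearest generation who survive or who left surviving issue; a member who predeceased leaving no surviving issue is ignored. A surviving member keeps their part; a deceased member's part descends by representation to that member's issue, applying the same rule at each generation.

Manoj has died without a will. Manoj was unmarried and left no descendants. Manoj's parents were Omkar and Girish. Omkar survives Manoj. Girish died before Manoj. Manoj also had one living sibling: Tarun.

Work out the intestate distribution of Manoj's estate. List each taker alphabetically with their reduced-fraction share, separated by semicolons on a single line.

Omkar 1

Only one parent, Omkar, survives, so Omkar takes the entire estate. The siblings take nothing because a surviving parent has priority.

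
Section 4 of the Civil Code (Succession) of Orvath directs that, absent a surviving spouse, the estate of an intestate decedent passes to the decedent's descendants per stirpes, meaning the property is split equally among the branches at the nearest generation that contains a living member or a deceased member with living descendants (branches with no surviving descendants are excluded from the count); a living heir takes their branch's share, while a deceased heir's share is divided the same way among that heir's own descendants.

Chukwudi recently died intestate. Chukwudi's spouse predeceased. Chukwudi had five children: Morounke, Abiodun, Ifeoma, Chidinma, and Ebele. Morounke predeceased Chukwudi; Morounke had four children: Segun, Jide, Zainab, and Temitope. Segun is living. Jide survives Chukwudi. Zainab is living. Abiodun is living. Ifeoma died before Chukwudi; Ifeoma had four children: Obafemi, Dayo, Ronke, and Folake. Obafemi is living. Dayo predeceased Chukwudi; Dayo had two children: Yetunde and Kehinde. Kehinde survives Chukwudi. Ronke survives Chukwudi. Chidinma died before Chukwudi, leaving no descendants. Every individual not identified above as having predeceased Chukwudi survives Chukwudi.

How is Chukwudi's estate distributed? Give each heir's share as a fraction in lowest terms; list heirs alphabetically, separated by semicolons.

Abiodun 1/4; Ebele 1/4; Folake 1/16; Jide 1/16; Kehinde 1/32; Obafemi 1/16; Ronke 1/16; Segun 1/16; Temitope 1/16; Yetunde 1/32; Zainab 1/16

There is no surviving spouse, so the entire estate passes to Chukwudi's descendants per stirpes.
Chidinma left no surviving issue, so that branch lapses and is disregarded.
The estate is divided into 4 equal shares of 1/4 among Morounke, Abiodun, Ifeoma, Ebele.
Morounke predeceased; the 1/4 allotted to Morounke's branch passes to Morounke's issue by representation.
The 1/4 is divided into 4 equal shares of 1/16 among Segun, Jide, Zainab, Temitope.
Segun is living and takes 1/16.
Jide is living and takes 1/16.
Zainab is living and takes 1/16.
Temitope is living and takes 1/16.
Abiodun is living and takes 1/4.
Ifeoma predeceased; the 1/4 allotted to Ifeoma's branch passes to Ifeoma's issue by representation.
The 1/4 is divided into 4 equal shares of 1/16 among Obafemi, Dayo, Ronke, Folake.
Obafemi is living and takes 1/16.
Dayo predeceased; the 1/16 allotted to Dayo's branch passes to Dayo's issue by representation.
The 1/16 is divided into 2 equal shares of 1/32 among Yetunde, Kehinde.
Yetunde is living and takes 1/32.
Kehinde is living and takes 1/32.
Ronke is living and takes 1/16.
Folake is living and takes 1/16.
Ebele is living and takes 1/4.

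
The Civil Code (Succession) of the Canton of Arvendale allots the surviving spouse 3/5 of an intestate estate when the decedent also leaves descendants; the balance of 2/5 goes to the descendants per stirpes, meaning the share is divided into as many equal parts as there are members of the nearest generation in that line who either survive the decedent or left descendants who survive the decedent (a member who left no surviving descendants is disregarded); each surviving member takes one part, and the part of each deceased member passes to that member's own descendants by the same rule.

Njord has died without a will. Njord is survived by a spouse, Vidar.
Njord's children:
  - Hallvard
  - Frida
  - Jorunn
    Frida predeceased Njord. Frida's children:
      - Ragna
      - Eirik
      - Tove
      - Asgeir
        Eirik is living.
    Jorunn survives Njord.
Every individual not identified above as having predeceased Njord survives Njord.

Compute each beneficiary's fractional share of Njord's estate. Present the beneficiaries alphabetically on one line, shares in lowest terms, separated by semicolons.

Vidar, as surviving spouse, takes 3/5.
The remaining 2/5 passes to Njord's descendants per stirpes.
The 2/5 is divided into 3 equal shares of 2/15 among Hallvard, Frida, Jorunn.
Hallvard is living and takes 2/15.
Frida predeceased; the 2/15 allotted to Frida's branch passes to Frida's issue by representation.
The 2/15 is divided into 4 equal shares of 1/30 among Ragna, Eirik, Tove, Asgeir.
Ragna is living and takes 1/30.
Eirik is living and takes 1/30.
Tove is living and takes 1/30.
Asgeir is living and takes 1/30.
Jorunn is living and takes 2/15.

Asgeir 1/30; Eirik 1/30; Hallvard 2/15; Jorunn 2/15; Ragna 1/30; Tove 1/30; Vidar 3/5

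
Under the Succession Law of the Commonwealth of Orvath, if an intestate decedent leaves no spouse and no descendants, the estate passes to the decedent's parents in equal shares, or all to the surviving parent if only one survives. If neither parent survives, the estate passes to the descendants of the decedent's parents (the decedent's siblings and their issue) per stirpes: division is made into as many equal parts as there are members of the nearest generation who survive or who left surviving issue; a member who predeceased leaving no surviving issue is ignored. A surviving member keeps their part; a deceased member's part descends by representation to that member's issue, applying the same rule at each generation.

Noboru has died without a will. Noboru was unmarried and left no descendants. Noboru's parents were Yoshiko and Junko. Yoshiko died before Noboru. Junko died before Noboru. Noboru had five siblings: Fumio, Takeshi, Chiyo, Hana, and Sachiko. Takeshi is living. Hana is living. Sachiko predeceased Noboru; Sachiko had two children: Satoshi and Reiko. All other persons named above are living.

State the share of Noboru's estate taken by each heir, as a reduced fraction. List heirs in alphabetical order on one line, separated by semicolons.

Chiyo 1/5; Fumio 1/5; Hana 1/5; Reiko 1/10; Satoshi 1/10; Takeshi 1/5

Neither parent survives and there are no descendants, so the estate passes to Noboru's siblings and their issue per stirpes.
The estate is divided into 5 equal shares of 1/5 among Fumio, Takeshi, Chiyo, Hana, Sachiko.
Fumio is living and takes 1/5.
Takeshi is living and takes 1/5.
Chiyo is living and takes 1/5.
Hana is living and takes 1/5.
Sachiko predeceased; the 1/5 allotted to Sachiko's branch passes to Sachiko's issue by representation.
The 1/5 is divided into 2 equal shares of 1/10 among Satoshi, Reiko.
Satoshi is living and takes 1/10.
Reiko is living and takes 1/10.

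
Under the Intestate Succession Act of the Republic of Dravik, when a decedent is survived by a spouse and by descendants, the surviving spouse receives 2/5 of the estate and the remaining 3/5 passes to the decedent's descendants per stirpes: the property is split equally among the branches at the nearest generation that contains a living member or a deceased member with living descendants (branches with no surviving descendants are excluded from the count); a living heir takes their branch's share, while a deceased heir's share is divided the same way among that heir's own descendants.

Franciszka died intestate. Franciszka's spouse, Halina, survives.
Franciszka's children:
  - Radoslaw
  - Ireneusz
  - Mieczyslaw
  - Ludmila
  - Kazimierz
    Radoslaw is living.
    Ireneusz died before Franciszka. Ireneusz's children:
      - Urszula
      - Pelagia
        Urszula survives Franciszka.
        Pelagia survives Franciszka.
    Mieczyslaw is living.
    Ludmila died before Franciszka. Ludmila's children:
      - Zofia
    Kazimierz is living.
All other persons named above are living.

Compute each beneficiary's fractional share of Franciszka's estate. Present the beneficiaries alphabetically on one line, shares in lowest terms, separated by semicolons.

Halina 2/5; Kazimierz 3/25; Mieczyslaw 3/25; Pelagia 3/50; Radoslaw 3/25; Urszula 3/50; Zofia 3/25

Halina, as surviving spouse, takes 2/5.
The remaining 3/5 passes to Franciszka's descendants per stirpes.
The 3/5 is divided into 5 equal shares of 3/25 among Radoslaw, Ireneusz, Mieczyslaw, Ludmila, Kazimierz.
Radoslaw is living and takes 3/25.
Ireneusz predeceased; the 3/25 allotted to Ireneusz's branch passes to Ireneusz's issue by representation.
The 3/25 is divided into 2 equal shares of 3/50 among Urszula, Pelagia.
Urszula is living and takes 3/50.
Pelagia is living and takes 3/50.
Mieczyslaw is living and takes 3/25.
Ludmila predeceased; the 3/25 allotted to Ludmila's branch passes to Ludmila's issue by representation.
Zofia is the sole taker at this level and receives the full 3/25.
Kazimierz is living and takes 3/25.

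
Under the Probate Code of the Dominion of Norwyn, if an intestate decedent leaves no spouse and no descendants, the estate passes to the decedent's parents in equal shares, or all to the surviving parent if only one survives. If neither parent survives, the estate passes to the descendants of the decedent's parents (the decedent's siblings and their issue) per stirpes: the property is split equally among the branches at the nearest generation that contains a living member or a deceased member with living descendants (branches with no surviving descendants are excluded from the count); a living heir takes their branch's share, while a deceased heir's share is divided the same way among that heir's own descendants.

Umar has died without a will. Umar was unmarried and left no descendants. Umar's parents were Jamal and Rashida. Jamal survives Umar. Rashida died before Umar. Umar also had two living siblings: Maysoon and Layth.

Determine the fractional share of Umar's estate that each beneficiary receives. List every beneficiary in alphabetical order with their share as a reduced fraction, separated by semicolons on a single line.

Jamal 1

Only one parent, Jamal, survives, so Jamal takes the entire estate. The siblings take nothing because a surviving parent has priority.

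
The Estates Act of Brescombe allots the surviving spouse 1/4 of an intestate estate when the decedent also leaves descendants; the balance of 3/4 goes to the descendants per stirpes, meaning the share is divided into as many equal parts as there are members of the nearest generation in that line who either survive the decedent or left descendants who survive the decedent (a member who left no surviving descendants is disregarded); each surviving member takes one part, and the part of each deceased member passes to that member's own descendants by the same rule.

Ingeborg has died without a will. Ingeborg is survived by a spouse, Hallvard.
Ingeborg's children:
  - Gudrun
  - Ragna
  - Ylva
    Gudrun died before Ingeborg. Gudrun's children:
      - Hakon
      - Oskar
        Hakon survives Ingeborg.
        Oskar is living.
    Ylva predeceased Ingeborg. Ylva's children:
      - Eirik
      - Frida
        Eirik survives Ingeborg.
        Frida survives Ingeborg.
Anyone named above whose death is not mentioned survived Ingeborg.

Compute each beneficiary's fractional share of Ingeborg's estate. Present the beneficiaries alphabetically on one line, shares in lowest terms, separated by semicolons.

Eirik 1/8; Frida 1/8; Hakon 1/8; Hallvard 1/4; Oskar 1/8; Ragna 1/4

Hallvard, as surviving spouse, takes 1/4.
The remaining 3/4 passes to Ingeborg's descendants per stirpes.
The 3/4 is divided into 3 equal shares of 1/4 among Gudrun, Ragna, Ylva.
Gudrun predeceased; the 1/4 allotted to Gudrun's branch passes to Gudrun's issue by representation.
The 1/4 is divided into 2 equal shares of 1/8 among Hakon, Oskar.
Hakon is living and takes 1/8.
Oskar is living and takes 1/8.
Ragna is living and takes 1/4.
Ylva predeceased; the 1/4 allotted to Ylva's branch passes to Ylva's issue by representation.
The 1/4 is divided into 2 equal shares of 1/8 among Eirik, Frida.
Eirik is living and takes 1/8.
Frida is living and takes 1/8.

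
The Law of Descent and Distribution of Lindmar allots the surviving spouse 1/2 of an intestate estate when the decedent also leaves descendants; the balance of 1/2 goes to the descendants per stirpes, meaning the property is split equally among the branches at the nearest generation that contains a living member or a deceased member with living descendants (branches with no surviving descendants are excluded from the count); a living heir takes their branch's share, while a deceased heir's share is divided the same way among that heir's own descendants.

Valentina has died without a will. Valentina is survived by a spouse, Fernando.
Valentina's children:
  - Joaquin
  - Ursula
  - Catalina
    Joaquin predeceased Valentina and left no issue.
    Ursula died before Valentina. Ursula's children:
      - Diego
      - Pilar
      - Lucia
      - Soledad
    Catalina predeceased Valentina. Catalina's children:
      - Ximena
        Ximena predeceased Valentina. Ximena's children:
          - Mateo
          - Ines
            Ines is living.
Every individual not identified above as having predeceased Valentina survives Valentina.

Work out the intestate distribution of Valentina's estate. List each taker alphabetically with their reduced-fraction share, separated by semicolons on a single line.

Fernando, as surviving spouse, takes 1/2.
The remaining 1/2 passes to Valentina's descendants per stirpes.
Joaquin left no surviving issue, so that branch lapses and is disregarded.
The 1/2 is divided into 2 equal shares of 1/4 among Ursula, Catalina.
Ursula predeceased; the 1/4 allotted to Ursula's branch passes to Ursula's issue by representation.
The 1/4 is divided into 4 equal shares of 1/16 among Diego, Pilar, Lucia, Soledad.
Diego is living and takes 1/16.
Pilar is living and takes 1/16.
Lucia is living and takes 1/16.
Soledad is living and takes 1/16.
Catalina predeceased; the 1/4 allotted to Catalina's branch passes to Catalina's issue by representation.
Ximena's line is the sole branch at this level, so the full 1/4 passes to Ximena's issue by representation.
The 1/4 is divided into 2 equal shares of 1/8 among Mateo, Ines.
Mateo is living and takes 1/8.
Ines is living and takes 1/8.

Diego 1/16; Fernando 1/2; Ines 1/8; Lucia 1/16; Mateo 1/8; Pilar 1/16; Soledad 1/16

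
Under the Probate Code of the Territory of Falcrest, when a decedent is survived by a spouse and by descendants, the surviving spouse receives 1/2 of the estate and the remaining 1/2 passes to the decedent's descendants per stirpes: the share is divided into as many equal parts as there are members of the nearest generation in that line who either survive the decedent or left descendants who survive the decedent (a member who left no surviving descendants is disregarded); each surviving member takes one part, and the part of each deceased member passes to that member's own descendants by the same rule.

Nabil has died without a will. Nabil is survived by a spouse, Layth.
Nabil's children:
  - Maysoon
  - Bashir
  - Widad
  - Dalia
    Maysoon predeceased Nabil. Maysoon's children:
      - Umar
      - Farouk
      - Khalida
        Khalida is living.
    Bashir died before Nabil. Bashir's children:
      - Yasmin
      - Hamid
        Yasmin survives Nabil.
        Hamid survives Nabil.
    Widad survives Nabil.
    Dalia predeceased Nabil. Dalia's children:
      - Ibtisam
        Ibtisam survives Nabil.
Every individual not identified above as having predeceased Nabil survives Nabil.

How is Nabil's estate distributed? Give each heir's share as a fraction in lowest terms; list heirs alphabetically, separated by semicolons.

Farouk 1/24; Hamid 1/16; Ibtisam 1/8; Khalida 1/24; Layth 1/2; Umar 1/24; Widad 1/8; Yasmin 1/16

Layth, as surviving spouse, takes 1/2.
The remaining 1/2 passes to Nabil's descendants per stirpes.
The 1/2 is divided into 4 equal shares of 1/8 among Maysoon, Bashir, Widad, Dalia.
Maysoon predeceased; the 1/8 allotted to Maysoon's branch passes to Maysoon's issue by representation.
The 1/8 is divided into 3 equal shares of 1/24 among Umar, Farouk, Khalida.
Umar is living and takes 1/24.
Farouk is living and takes 1/24.
Khalida is living and takes 1/24.
Bashir predeceased; the 1/8 allotted to Bashir's branch passes to Bashir's issue by representation.
The 1/8 is divided into 2 equal shares of 1/16 among Yasmin, Hamid.
Yasmin is living and takes 1/16.
Hamid is living and takes 1/16.
Widad is living and takes 1/8.
Dalia predeceased; the 1/8 allotted to Dalia's branch passes to Dalia's issue by representation.
Ibtisam is the sole taker at this level and receives the full 1/8.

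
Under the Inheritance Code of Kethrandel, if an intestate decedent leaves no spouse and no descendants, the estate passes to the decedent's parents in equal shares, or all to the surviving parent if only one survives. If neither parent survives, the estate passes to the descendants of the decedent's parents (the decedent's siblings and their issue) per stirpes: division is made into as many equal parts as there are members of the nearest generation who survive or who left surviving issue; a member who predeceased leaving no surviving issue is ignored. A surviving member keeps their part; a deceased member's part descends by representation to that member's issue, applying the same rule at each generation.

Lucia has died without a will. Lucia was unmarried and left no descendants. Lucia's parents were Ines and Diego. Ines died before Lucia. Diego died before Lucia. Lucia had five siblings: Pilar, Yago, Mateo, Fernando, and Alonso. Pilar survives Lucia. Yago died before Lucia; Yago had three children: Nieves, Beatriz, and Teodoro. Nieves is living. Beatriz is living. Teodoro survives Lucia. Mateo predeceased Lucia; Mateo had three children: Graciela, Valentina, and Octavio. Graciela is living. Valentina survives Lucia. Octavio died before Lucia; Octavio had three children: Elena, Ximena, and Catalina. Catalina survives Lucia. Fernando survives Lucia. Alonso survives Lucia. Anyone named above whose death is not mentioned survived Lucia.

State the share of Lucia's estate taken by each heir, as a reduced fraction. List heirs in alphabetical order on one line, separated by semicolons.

Neither parent survives and there are no descendants, so the estate passes to Lucia's siblings and their issue per stirpes.
The estate is divided into 5 equal shares of 1/5 among Pilar, Yago, Mateo, Fernando, Alonso.
Pilar is living and takes 1/5.
Yago predeceased; the 1/5 allotted to Yago's branch passes to Yago's issue by representation.
The 1/5 is divided into 3 equal shares of 1/15 among Nieves, Beatriz, Teodoro.
Nieves is living and takes 1/15.
Beatriz is living and takes 1/15.
Teodoro is living and takes 1/15.
Mateo predeceased; the 1/5 allotted to Mateo's branch passes to Mateo's issue by representation.
The 1/5 is divided into 3 equal shares of 1/15 among Graciela, Valentina, Octavio.
Graciela is living and takes 1/15.
Valentina is living and takes 1/15.
Octavio predeceased; the 1/15 allotted to Octavio's branch passes to Octavio's issue by representation.
The 1/15 is divided into 3 equal shares of 1/45 among Elena, Ximena, Catalina.
Elena is living and takes 1/45.
Ximena is living and takes 1/45.
Catalina is living and takes 1/45.
Fernando is living and takes 1/5.
Alonso is living and takes 1/5.

Alonso 1/5; Beatriz 1/15; Catalina 1/45; Elena 1/45; Fernando 1/5; Graciela 1/15; Nieves 1/15; Pilar 1/5; Teodoro 1/15; Valentina 1/15; Ximena 1/45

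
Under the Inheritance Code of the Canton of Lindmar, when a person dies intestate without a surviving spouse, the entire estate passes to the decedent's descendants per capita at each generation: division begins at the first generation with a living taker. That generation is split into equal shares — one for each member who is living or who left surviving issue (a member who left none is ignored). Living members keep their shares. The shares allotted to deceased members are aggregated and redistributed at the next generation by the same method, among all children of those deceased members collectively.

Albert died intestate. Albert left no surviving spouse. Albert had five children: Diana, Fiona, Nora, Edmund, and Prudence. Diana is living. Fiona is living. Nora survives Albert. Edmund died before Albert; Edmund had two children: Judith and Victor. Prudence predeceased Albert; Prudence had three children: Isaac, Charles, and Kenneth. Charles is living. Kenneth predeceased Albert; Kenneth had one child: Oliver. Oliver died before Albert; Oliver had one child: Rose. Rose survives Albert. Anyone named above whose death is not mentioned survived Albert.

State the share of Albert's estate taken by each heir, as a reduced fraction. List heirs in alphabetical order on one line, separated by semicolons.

There is no surviving spouse, so the entire estate passes to Albert's descendants per capita at each generation.
At generation 1 (Diana, Fiona, Nora, Edmund, Prudence) there are 5 shares of (1)/5 = 1/5 each.
Living: Diana, Fiona, and Nora — each takes 1/5.
Deceased: Edmund and Prudence. Their combined 2/5 is pooled and carried to generation 2.
At generation 2 (Judith, Victor, Isaac, Charles, Kenneth) there are 5 shares of (2/5)/5 = 2/25 each.
Living: Judith, Victor, Isaac, and Charles — each takes 2/25.
Deceased: Kenneth. That 2/25 share is carried to generation 3.
At generation 3 (Oliver) there are 1 shares of (2/25)/1 = 2/25 each.
Deceased: Oliver. That 2/25 share is carried to generation 4.
At generation 4 (Rose) there are 1 shares of (2/25)/1 = 2/25 each.
Living: Rose — each takes 2/25.

Charles 2/25; Diana 1/5; Fiona 1/5; Isaac 2/25; Judith 2/25; Nora 1/5; Rose 2/25; Victor 2/25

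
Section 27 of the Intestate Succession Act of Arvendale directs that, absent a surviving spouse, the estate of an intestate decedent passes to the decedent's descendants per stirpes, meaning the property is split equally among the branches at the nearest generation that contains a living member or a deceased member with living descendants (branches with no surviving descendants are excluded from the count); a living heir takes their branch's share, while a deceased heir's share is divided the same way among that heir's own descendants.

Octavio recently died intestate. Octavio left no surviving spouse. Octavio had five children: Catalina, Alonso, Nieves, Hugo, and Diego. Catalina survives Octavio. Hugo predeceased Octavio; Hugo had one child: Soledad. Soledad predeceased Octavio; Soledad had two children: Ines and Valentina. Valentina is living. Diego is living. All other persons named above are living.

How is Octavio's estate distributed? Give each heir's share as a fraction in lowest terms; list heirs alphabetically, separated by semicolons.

Alonso 1/5; Catalina 1/5; Diego 1/5; Ines 1/10; Nieves 1/5; Valentina 1/10

There is no surviving spouse, so the entire estate passes to Octavio's descendants per stirpes.
The estate is divided into 5 equal shares of 1/5 among Catalina, Alonso, Nieves, Hugo, Diego.
Catalina is living and takes 1/5.
Alonso is living and takes 1/5.
Nieves is living and takes 1/5.
Hugo predeceased; the 1/5 allotted to Hugo's branch passes to Hugo's issue by representation.
Soledad's line is the sole branch at this level, so the full 1/5 passes to Soledad's issue by representation.
The 1/5 is divided into 2 equal shares of 1/10 among Ines, Valentina.
Ines is living and takes 1/10.
Valentina is living and takes 1/10.
Diego is living and takes 1/5.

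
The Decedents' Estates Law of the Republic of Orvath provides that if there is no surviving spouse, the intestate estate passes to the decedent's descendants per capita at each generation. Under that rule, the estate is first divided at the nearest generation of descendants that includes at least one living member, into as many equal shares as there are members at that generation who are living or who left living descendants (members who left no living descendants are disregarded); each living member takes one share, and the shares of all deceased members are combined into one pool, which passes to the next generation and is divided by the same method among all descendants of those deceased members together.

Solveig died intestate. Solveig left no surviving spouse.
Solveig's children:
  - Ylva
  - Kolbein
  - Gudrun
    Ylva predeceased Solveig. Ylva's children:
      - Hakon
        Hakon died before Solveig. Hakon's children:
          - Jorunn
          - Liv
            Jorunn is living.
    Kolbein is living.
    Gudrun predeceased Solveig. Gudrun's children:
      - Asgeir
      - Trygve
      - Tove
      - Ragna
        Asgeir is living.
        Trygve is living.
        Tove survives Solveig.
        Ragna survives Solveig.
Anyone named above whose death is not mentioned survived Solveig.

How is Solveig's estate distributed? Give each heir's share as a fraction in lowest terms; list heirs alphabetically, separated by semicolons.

There is no surviving spouse, so the entire estate passes to Solveig's descendants per capita at each generation.
At generation 1 (Ylva, Kolbein, Gudrun) there are 3 shares of (1)/3 = 1/3 each.
Living: Kolbein — each takes 1/3.
Deceased: Ylva and Gudrun. Their combined 2/3 is pooled and carried to generation 2.
At generation 2 (Hakon, Asgeir, Trygve, Tove, Ragna) there are 5 shares of (2/3)/5 = 2/15 each.
Living: Asgeir, Trygve, Tove, and Ragna — each takes 2/15.
Deceased: Hakon. That 2/15 share is carried to generation 3.
At generation 3 (Jorunn, Liv) there are 2 shares of (2/15)/2 = 1/15 each.
Living: Jorunn and Liv — each takes 1/15.

Asgeir 2/15; Jorunn 1/15; Kolbein 1/3; Liv 1/15; Ragna 2/15; Tove 2/15; Trygve 2/15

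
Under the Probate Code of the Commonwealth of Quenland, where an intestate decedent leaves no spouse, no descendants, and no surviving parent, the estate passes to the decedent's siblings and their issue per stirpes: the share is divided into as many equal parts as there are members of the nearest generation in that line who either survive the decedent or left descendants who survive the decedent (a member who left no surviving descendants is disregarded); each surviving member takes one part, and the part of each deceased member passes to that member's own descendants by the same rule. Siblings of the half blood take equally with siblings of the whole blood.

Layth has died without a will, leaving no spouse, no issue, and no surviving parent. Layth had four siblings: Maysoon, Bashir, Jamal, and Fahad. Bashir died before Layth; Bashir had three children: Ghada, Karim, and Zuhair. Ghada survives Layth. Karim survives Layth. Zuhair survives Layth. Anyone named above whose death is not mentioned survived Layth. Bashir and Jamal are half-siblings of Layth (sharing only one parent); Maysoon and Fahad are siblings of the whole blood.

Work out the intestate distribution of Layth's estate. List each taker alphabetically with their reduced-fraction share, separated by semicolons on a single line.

No spouse, descendants, or parent survives, so the estate passes to Layth's siblings per stirpes.
Half-blood and whole-blood siblings take equally under the stated rule.
The estate is divided into 4 equal shares of 1/4 among Maysoon, Bashir, Jamal, Fahad.
Maysoon is living and takes 1/4.
Bashir predeceased; the 1/4 allotted to Bashir's branch passes to Bashir's issue by representation.
The 1/4 is divided into 3 equal shares of 1/12 among Ghada, Karim, Zuhair.
Ghada is living and takes 1/12.
Karim is living and takes 1/12.
Zuhair is living and takes 1/12.
Jamal is living and takes 1/4.
Fahad is living and takes 1/4.

Fahad 1/4; Ghada 1/12; Jamal 1/4; Karim 1/12; Maysoon 1/4; Zuhair 1/12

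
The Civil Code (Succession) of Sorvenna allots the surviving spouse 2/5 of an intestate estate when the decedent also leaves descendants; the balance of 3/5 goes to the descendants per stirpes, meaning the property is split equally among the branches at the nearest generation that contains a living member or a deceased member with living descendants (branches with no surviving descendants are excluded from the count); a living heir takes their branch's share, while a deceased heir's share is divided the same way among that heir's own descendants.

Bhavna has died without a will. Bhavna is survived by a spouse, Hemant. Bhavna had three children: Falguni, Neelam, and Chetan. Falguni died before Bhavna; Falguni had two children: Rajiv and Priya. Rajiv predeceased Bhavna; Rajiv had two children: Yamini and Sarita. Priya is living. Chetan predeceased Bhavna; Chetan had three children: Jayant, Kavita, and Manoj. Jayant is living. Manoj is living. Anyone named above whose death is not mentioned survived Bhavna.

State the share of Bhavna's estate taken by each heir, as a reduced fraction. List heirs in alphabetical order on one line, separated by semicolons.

Hemant, as surviving spouse, takes 2/5.
The remaining 3/5 passes to Bhavna's descendants per stirpes.
The 3/5 is divided into 3 equal shares of 1/5 among Falguni, Neelam, Chetan.
Falguni predeceased; the 1/5 allotted to Falguni's branch passes to Falguni's issue by representation.
The 1/5 is divided into 2 equal shares of 1/10 among Rajiv, Priya.
Rajiv predeceased; the 1/10 allotted to Rajiv's branch passes to Rajiv's issue by representation.
The 1/10 is divided into 2 equal shares of 1/20 among Yamini, Sarita.
Yamini is living and takes 1/20.
Sarita is living and takes 1/20.
Priya is living and takes 1/10.
Neelam is living and takes 1/5.
Chetan predeceased; the 1/5 allotted to Chetan's branch passes to Chetan's issue by representation.
The 1/5 is divided into 3 equal shares of 1/15 among Jayant, Kavita, Manoj.
Jayant is living and takes 1/15.
Kavita is living and takes 1/15.
Manoj is living and takes 1/15.

Hemant 2/5; Jayant 1/15; Kavita 1/15; Manoj 1/15; Neelam 1/5; Priya 1/10; Sarita 1/20; Yamini 1/20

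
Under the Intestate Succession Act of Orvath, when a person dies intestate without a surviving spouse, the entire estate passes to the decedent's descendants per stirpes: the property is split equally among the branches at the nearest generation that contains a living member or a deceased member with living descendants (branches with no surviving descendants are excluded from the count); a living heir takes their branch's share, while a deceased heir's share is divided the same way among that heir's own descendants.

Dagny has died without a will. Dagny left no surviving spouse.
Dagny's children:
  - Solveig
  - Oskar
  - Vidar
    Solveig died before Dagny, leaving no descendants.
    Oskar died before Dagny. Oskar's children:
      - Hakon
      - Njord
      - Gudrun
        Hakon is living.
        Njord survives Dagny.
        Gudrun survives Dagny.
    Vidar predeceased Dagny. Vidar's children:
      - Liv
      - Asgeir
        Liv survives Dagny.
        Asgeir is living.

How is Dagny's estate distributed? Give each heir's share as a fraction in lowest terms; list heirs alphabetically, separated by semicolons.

Asgeir 1/4; Gudrun 1/6; Hakon 1/6; Liv 1/4; Njord 1/6

There is no surviving spouse, so the entire estate passes to Dagny's descendants per stirpes.
Solveig left no surviving issue, so that branch lapses and is disregarded.
The estate is divided into 2 equal shares of 1/2 among Oskar, Vidar.
Oskar predeceased; the 1/2 allotted to Oskar's branch passes to Oskar's issue by representation.
The 1/2 is divided into 3 equal shares of 1/6 among Hakon, Njord, Gudrun.
Hakon is living and takes 1/6.
Njord is living and takes 1/6.
Gudrun is living and takes 1/6.
Vidar predeceased; the 1/2 allotted to Vidar's branch passes to Vidar's issue by representation.
The 1/2 is divided into 2 equal shares of 1/4 among Liv, Asgeir.
Liv is living and takes 1/4.
Asgeir is living and takes 1/4.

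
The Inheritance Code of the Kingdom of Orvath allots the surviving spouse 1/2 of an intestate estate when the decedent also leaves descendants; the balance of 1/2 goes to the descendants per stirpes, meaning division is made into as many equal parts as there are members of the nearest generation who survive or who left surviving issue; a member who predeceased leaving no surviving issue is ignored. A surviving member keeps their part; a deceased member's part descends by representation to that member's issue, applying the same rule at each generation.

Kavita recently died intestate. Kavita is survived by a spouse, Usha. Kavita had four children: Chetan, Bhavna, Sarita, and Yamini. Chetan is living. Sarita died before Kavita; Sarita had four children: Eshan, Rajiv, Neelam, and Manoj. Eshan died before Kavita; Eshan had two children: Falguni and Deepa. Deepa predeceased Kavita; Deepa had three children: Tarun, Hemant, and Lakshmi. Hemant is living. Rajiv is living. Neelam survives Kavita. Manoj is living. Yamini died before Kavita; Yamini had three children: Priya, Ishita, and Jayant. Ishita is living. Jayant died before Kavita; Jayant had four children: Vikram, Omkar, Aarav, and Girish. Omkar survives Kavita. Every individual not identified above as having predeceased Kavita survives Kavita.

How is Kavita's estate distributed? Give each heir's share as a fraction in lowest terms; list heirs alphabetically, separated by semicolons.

Usha, as surviving spouse, takes 1/2.
The remaining 1/2 passes to Kavita's descendants per stirpes.
The 1/2 is divided into 4 equal shares of 1/8 among Chetan, Bhavna, Sarita, Yamini.
Chetan is living and takes 1/8.
Bhavna is living and takes 1/8.
Sarita predeceased; the 1/8 allotted to Sarita's branch passes to Sarita's issue by representation.
The 1/8 is divided into 4 equal shares of 1/32 among Eshan, Rajiv, Neelam, Manoj.
Eshan predeceased; the 1/32 allotted to Eshan's branch passes to Eshan's issue by representation.
The 1/32 is divided into 2 equal shares of 1/64 among Falguni, Deepa.
Falguni is living and takes 1/64.
Deepa predeceased; the 1/64 allotted to Deepa's branch passes to Deepa's issue by representation.
The 1/64 is divided into 3 equal shares of 1/192 among Tarun, Hemant, Lakshmi.
Tarun is living and takes 1/192.
Hemant is living and takes 1/192.
Lakshmi is living and takes 1/192.
Rajiv is living and takes 1/32.
Neelam is living and takes 1/32.
Manoj is living and takes 1/32.
Yamini predeceased; the 1/8 allotted to Yamini's branch passes to Yamini's issue by representation.
The 1/8 is divided into 3 equal shares of 1/24 among Priya, Ishita, Jayant.
Priya is living and takes 1/24.
Ishita is living and takes 1/24.
Jayant predeceased; the 1/24 allotted to Jayant's branch passes to Jayant's issue by representation.
The 1/24 is divided into 4 equal shares of 1/96 among Vikram, Omkar, Aarav, Girish.
Vikram is living and takes 1/96.
Omkar is living and takes 1/96.
Aarav is living and takes 1/96.
Girish is living and takes 1/96.

Aarav 1/96; Bhavna 1/8; Chetan 1/8; Falguni 1/64; Girish 1/96; Hemant 1/192; Ishita 1/24; Lakshmi 1/192; Manoj 1/32; Neelam 1/32; Omkar 1/96; Priya 1/24; Rajiv 1/32; Tarun 1/192; Usha 1/2; Vikram 1/96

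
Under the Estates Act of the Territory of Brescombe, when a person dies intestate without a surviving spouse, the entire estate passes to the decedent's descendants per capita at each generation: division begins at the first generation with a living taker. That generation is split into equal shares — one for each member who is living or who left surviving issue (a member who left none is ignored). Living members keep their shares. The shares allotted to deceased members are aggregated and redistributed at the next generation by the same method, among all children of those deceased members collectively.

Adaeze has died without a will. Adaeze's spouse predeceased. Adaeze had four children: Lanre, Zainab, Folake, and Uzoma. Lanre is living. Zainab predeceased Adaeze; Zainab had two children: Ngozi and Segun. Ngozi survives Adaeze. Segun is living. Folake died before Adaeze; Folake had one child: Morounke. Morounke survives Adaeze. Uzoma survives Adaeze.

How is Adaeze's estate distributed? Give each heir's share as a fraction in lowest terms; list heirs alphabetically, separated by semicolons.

Lanre 1/4; Morounke 1/6; Ngozi 1/6; Segun 1/6; Uzoma 1/4

There is no surviving spouse, so the entire estate passes to Adaeze's descendants per capita at each generation.
At generation 1 (Lanre, Zainab, Folake, Uzoma) there are 4 shares of (1)/4 = 1/4 each.
Living: Lanre and Uzoma — each takes 1/4.
Deceased: Zainab and Folake. Their combined 1/2 is pooled and carried to generation 2.
At generation 2 (Ngozi, Segun, Morounke) there are 3 shares of (1/2)/3 = 1/6 each.
Living: Ngozi, Segun, and Morounke — each takes 1/6.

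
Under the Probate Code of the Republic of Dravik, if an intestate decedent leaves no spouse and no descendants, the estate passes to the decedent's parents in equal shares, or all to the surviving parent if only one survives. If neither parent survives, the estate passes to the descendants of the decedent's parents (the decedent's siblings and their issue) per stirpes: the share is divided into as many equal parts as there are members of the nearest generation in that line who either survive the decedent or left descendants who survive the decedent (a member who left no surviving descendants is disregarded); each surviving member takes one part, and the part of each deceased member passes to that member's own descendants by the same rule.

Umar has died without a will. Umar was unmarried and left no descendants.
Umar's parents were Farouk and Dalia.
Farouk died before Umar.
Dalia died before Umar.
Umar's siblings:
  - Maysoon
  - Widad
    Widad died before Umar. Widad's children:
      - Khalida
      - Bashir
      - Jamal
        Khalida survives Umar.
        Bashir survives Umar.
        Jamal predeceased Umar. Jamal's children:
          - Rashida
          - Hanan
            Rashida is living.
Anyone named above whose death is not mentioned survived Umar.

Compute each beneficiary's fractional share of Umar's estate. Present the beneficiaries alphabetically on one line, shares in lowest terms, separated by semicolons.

Bashir 1/6; Hanan 1/12; Khalida 1/6; Maysoon 1/2; Rashida 1/12

Neither parent survives and there are no descendants, so the estate passes to Umar's siblings and their issue per stirpes.
The estate is divided into 2 equal shares of 1/2 among Maysoon, Widad.
Maysoon is living and takes 1/2.
Widad predeceased; the 1/2 allotted to Widad's branch passes to Widad's issue by representation.
The 1/2 is divided into 3 equal shares of 1/6 among Khalida, Bashir, Jamal.
Khalida is living and takes 1/6.
Bashir is living and takes 1/6.
Jamal predeceased; the 1/6 allotted to Jamal's branch passes to Jamal's issue by representation.
The 1/6 is divided into 2 equal shares of 1/12 among Rashida, Hanan.
Rashida is living and takes 1/12.
Hanan is living and takes 1/12.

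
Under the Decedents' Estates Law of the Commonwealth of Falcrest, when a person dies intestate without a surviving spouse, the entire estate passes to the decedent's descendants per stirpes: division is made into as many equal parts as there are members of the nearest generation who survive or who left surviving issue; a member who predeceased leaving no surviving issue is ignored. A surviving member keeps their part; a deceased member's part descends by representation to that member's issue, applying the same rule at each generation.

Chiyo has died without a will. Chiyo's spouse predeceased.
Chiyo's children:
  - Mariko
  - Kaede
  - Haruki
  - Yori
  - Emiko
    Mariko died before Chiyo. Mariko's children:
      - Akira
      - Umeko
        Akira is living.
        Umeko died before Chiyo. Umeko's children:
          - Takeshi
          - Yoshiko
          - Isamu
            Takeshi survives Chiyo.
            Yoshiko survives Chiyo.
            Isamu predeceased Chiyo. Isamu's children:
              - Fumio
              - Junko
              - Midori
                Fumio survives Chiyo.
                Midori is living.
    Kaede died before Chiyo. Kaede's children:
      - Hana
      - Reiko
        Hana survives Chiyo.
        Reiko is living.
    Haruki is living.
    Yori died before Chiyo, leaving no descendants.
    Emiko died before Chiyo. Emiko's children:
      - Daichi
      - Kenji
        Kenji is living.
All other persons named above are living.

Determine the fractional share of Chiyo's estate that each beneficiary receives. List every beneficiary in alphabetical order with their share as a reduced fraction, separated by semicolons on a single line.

There is no surviving spouse, so the entire estate passes to Chiyo's descendants per stirpes.
Yori left no surviving issue, so that branch lapses and is disregarded.
The estate is divided into 4 equal shares of 1/4 among Mariko, Kaede, Haruki, Emiko.
Mariko predeceased; the 1/4 allotted to Mariko's branch passes to Mariko's issue by representation.
The 1/4 is divided into 2 equal shares of 1/8 among Akira, Umeko.
Akira is living and takes 1/8.
Umeko predeceased; the 1/8 allotted to Umeko's branch passes to Umeko's issue by representation.
The 1/8 is divided into 3 equal shares of 1/24 among Takeshi, Yoshiko, Isamu.
Takeshi is living and takes 1/24.
Yoshiko is living and takes 1/24.
Isamu predeceased; the 1/24 allotted to Isamu's branch passes to Isamu's issue by representation.
The 1/24 is divided into 3 equal shares of 1/72 among Fumio, Junko, Midori.
Fumio is living and takes 1/72.
Junko is living and takes 1/72.
Midori is living and takes 1/72.
Kaede predeceased; the 1/4 allotted to Kaede's branch passes to Kaede's issue by representation.
The 1/4 is divided into 2 equal shares of 1/8 among Hana, Reiko.
Hana is living and takes 1/8.
Reiko is living and takes 1/8.
Haruki is living and takes 1/4.
Emiko predeceased; the 1/4 allotted to Emiko's branch passes to Emiko's issue by representation.
The 1/4 is divided into 2 equal shares of 1/8 among Daichi, Kenji.
Daichi is living and takes 1/8.
Kenji is living and takes 1/8.

Akira 1/8; Daichi 1/8; Fumio 1/72; Hana 1/8; Haruki 1/4; Junko 1/72; Kenji 1/8; Midori 1/72; Reiko 1/8; Takeshi 1/24; Yoshiko 1/24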